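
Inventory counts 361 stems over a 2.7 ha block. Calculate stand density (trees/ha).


Formula: Stand Density = N_trees / Area_ha
Density = 361 trees / 2.7 ha
Density = 134 trees/ha

134


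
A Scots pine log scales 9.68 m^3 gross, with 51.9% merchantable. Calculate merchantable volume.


Formula: MV = V_total * (merchantable_pct / 100)
Merchantable fraction = 51.9% / 100 = 0.519
MV = 9.68 m^3 * 0.519 = 5.024 m^3

5.024


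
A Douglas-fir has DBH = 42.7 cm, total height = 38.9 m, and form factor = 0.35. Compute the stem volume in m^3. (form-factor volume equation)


Formula: V = pi * (DBH/200)^2 * H * ff
Radius = DBH/200 = 42.7/200 = 0.2135 m
Radius^2 = 0.2135^2 = 0.04558225 m^2
V = pi * 0.04558225 * 38.9 * 0.35
V = 1.95 m^3

1.95


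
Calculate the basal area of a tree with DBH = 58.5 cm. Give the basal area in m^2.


Formula: BA = pi * (DBH/2)^2 / 10000  (cm^2 to m^2)
Radius = DBH/2 = 58.5/2 = 29.25 cm
BA = pi * 29.25^2 / 10000
   = 2687.8289 cm^2 / 10000
   = 0.2688 m^2

0.2688


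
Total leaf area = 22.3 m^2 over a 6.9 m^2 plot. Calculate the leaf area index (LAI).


Formula: LAI = total leaf area / ground area  (dimensionless)
LAI = 22.3 m^2 / 6.9 m^2
LAI = 3.23

3.23


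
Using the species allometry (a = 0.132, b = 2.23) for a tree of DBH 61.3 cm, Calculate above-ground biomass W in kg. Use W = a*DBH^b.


Formula: W = a * DBH^b  (allometric power law)
DBH^b = 61.3^2.23 = 9683.6004
W = 0.132 * 9683.6004 = 1278.2 kg

1278.2


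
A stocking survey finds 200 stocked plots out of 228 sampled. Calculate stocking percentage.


Formula: Stocking % = stocked plots / total plots * 100
Stocking = 200 / 228 * 100
Stocking = 0.8772 * 100 = 87.7%

87.7


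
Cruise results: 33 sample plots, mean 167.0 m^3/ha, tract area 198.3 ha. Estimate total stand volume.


Formula: Total Volume = Mean Volume per ha * Total Area
Total Volume = 167.0 m^3/ha * 198.3 ha
Total Volume = 33116 m^3

33116


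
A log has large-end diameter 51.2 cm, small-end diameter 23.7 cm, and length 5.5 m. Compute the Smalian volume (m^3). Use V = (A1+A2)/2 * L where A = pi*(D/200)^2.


Smalian: V = (A1 + A2)/2 * L,  A = pi*(D/200)^2
A1 = pi*(51.2/200)^2 = 0.205887 m^2
A2 = pi*(23.7/200)^2 = 0.044115 m^2
V = (0.205887+0.044115)/2*5.5 = 0.6875 m^3

0.6875


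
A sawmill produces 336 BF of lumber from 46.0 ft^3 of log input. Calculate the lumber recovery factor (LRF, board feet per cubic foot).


Formula: LRF = Lumber Output (BF) / Log Input (ft^3)
LRF = 336 BF / 46.0 ft^3
LRF = 7.3 BF/ft^3

7.3


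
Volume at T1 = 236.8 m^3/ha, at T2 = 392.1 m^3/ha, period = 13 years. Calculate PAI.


Formula: PAI = (V_T2 - V_T1) / (T2 - T1)
Volume increment = 392.1 - 236.8 = 155.3 m^3/ha
PAI = 155.3 / 13 = 11.95 m^3/ha/year

11.95


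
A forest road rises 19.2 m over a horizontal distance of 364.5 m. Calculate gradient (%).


Formula: Gradient = rise / run * 100
Gradient = 19.2 / 364.5 * 100 = 5.3%

5.3


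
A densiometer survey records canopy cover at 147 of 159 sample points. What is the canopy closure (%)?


Formula: Canopy closure = covered points / total points * 100
Closure = 147 / 159 * 100
Closure = 0.9245 * 100 = 92.5%

92.5


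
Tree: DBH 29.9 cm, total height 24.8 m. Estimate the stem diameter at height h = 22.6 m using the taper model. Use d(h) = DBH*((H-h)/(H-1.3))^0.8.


Taper: d(h) = DBH * ((H - h) / (H - 1.3))^0.8
Numerator = H - h = 24.8 - 22.6 = 2.2 m
Denominator = H - 1.3 = 24.8 - 1.3 = 23.5 m
Ratio = 2.2 / 23.5 = 0.09362
d = 29.9 * 0.09362^0.8 = 4.5 cm

4.5


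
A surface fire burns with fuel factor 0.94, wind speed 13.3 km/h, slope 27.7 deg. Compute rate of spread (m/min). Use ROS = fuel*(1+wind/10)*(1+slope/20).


Formula: ROS = fuel * (1 + wind/10) * (1 + slope/20)
Wind factor = 1 + 13.3/10 = 2.33
Slope factor = 1 + 27.7/20 = 2.385
ROS = 0.94 * 2.33 * 2.385 = 5.22 m/min

5.22


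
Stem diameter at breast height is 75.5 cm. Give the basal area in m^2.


Formula: BA = pi * (DBH/2)^2 / 10000  (cm^2 to m^2)
Radius = DBH/2 = 75.5/2 = 37.75 cm
BA = pi * 37.75^2 / 10000
   = 4476.9659 cm^2 / 10000
   = 0.4477 m^2

0.4477


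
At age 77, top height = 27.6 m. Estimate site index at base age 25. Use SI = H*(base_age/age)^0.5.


Formula: SI = H_dom * (base_age / age)^0.5
Age ratio = 25 / 77 = 0.32468
sqrt(age_ratio) = 0.5698
SI = 27.6 * 0.5698 = 15.7 m

15.7


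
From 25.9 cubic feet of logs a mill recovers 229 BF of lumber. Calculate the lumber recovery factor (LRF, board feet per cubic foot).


Formula: LRF = Lumber Output (BF) / Log Input (ft^3)
LRF = 229 BF / 25.9 ft^3
LRF = 8.84 BF/ft^3

8.84


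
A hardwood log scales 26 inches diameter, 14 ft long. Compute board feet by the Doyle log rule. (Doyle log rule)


Doyle: BF = (D - 4)^2 * L / 16
Adjusted diameter = 26 - 4 = 22 in
(D-4)^2 = 22^2 = 484
BF = 484 * 14 / 16 = 424 BF

424


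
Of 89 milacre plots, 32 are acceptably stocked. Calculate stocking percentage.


Formula: Stocking % = stocked plots / total plots * 100
Stocking = 32 / 89 * 100
Stocking = 0.3596 * 100 = 36.0%

36.0


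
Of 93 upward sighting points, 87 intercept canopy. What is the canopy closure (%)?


Formula: Canopy closure = covered points / total points * 100
Closure = 87 / 93 * 100
Closure = 0.9355 * 100 = 93.5%

93.5


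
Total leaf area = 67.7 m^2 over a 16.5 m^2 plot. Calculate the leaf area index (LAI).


Formula: LAI = total leaf area / ground area  (dimensionless)
LAI = 67.7 m^2 / 16.5 m^2
LAI = 4.1

4.1


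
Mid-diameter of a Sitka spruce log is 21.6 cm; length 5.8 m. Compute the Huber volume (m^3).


Huber: V = Am * L,  Am = pi*(Dm/200)^2
Am = pi*(21.6/200)^2 = 0.036644 m^2
V = 0.036644*5.8 = 0.2125 m^3

0.2125


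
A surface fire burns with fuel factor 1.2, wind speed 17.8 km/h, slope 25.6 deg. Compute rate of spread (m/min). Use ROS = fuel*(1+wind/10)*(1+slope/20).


Formula: ROS = fuel * (1 + wind/10) * (1 + slope/20)
Wind factor = 1 + 17.8/10 = 2.78
Slope factor = 1 + 25.6/20 = 2.28
ROS = 1.2 * 2.78 * 2.28 = 7.61 m/min

7.61


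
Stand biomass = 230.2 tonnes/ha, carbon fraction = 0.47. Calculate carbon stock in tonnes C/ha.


Formula: Carbon Stock = Biomass * Carbon Fraction
C = 230.2 t/ha * 0.47
C = 108.2 t C/ha

108.2


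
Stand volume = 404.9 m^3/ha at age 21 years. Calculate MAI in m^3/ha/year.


Formula: MAI = Total Volume / Stand Age
MAI = 404.9 m^3/ha / 21 years
MAI = 19.28 m^3/ha/year

19.28


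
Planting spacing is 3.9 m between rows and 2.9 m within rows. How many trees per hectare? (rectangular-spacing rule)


Formula: TPH = 10000 m^2/ha / (spacing_x * spacing_y)
Area per tree = 3.9 m * 2.9 m = 11.31 m^2
TPH = 10000 / 11.31 = 884 trees/ha

884


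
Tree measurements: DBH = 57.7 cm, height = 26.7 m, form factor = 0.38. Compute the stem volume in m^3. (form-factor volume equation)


Formula: V = pi * (DBH/200)^2 * H * ff
Radius = DBH/200 = 57.7/200 = 0.2885 m
Radius^2 = 0.2885^2 = 0.08323225 m^2
V = pi * 0.08323225 * 26.7 * 0.38
V = 2.653 m^3

2.653


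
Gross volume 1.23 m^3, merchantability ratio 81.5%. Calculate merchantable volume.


Formula: MV = V_total * (merchantable_pct / 100)
Merchantable fraction = 81.5% / 100 = 0.815
MV = 1.23 m^3 * 0.815 = 1.002 m^3

1.002


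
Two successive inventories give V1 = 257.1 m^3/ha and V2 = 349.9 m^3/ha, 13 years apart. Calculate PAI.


Formula: PAI = (V_T2 - V_T1) / (T2 - T1)
Volume increment = 349.9 - 257.1 = 92.8 m^3/ha
PAI = 92.8 / 13 = 7.14 m^3/ha/year

7.14


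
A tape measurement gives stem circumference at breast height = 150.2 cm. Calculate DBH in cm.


Formula: DBH = C / pi
DBH = 150.2 / pi
pi = 3.14159...
DBH = 47.8 cm

47.8


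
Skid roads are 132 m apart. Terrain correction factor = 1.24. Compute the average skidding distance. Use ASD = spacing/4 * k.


Formula: ASD = (spacing / 4) * correction
Uncorrected distance = spacing / 4 = 132 / 4 = 33 m
ASD = 33 * 1.24 = 41 m

41


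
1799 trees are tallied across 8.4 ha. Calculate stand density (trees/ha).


Formula: Stand Density = N_trees / Area_ha
Density = 1799 trees / 8.4 ha
Density = 214 trees/ha

214


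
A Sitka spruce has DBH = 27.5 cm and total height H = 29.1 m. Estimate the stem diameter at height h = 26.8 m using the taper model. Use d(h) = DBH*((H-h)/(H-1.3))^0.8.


Taper: d(h) = DBH * ((H - h) / (H - 1.3))^0.8
Numerator = H - h = 29.1 - 26.8 = 2.3 m
Denominator = H - 1.3 = 29.1 - 1.3 = 27.8 m
Ratio = 2.3 / 27.8 = 0.08273
d = 27.5 * 0.08273^0.8 = 3.7 cm

3.7


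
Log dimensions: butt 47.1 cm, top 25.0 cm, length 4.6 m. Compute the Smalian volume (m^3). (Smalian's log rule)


Smalian: V = (A1 + A2)/2 * L,  A = pi*(D/200)^2
A1 = pi*(47.1/200)^2 = 0.174234 m^2
A2 = pi*(25.0/200)^2 = 0.049087 m^2
V = (0.174234+0.049087)/2*4.6 = 0.5136 m^3

0.5136


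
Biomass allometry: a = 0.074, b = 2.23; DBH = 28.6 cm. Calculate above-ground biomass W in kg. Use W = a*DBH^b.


Formula: W = a * DBH^b  (allometric power law)
DBH^b = 28.6^2.23 = 1768.8714
W = 0.074 * 1768.8714 = 130.9 kg

130.9


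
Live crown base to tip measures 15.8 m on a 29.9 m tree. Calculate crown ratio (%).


Formula: Crown Ratio = (Crown Length / Total Height) * 100
CR = (15.8 m / 29.9 m) * 100
CR = 0.5284 * 100 = 52.8%

52.8


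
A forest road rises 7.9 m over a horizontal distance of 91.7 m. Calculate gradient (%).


Formula: Gradient = rise / run * 100
Gradient = 7.9 / 91.7 * 100 = 8.6%

8.6


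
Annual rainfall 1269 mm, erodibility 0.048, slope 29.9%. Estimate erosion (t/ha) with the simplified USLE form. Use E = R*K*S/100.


Formula: E = R * K * S / 100  (simplified USLE)
R * K = 1269 * 0.048 = 60.912
E = 60.912 * 29.9 / 100 = 18.21 t/ha

18.21


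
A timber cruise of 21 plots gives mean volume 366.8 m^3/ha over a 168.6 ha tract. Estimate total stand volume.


Formula: Total Volume = Mean Volume per ha * Total Area
Total Volume = 366.8 m^3/ha * 168.6 ha
Total Volume = 61842 m^3

61842


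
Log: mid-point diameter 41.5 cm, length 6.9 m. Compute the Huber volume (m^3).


Huber: V = Am * L,  Am = pi*(Dm/200)^2
Am = pi*(41.5/200)^2 = 0.135265 m^2
V = 0.135265*6.9 = 0.9333 m^3

0.9333


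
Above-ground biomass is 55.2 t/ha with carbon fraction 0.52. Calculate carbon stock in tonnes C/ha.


Formula: Carbon Stock = Biomass * Carbon Fraction
C = 55.2 t/ha * 0.52
C = 28.7 t C/ha

28.7


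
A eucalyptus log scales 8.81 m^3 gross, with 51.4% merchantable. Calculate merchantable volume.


Formula: MV = V_total * (merchantable_pct / 100)
Merchantable fraction = 51.4% / 100 = 0.514
MV = 8.81 m^3 * 0.514 = 4.528 m^3

4.528


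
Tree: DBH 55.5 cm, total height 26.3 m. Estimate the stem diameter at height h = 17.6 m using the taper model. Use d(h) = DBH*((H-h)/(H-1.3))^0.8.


Taper: d(h) = DBH * ((H - h) / (H - 1.3))^0.8
Numerator = H - h = 26.3 - 17.6 = 8.7 m
Denominator = H - 1.3 = 26.3 - 1.3 = 25.0 m
Ratio = 8.7 / 25.0 = 0.348
d = 55.5 * 0.348^0.8 = 23.9 cm

23.9


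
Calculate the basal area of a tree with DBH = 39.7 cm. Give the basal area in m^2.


Formula: BA = pi * (DBH/2)^2 / 10000  (cm^2 to m^2)
Radius = DBH/2 = 39.7/2 = 19.85 cm
BA = pi * 19.85^2 / 10000
   = 1237.8582 cm^2 / 10000
   = 0.1238 m^2

0.1238


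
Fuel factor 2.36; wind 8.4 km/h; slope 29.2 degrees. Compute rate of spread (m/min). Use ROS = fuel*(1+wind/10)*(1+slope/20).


Formula: ROS = fuel * (1 + wind/10) * (1 + slope/20)
Wind factor = 1 + 8.4/10 = 1.84
Slope factor = 1 + 29.2/20 = 2.46
ROS = 2.36 * 1.84 * 2.46 = 10.68 m/min

10.68


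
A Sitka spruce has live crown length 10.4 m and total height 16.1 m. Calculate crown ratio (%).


Formula: Crown Ratio = (Crown Length / Total Height) * 100
CR = (10.4 m / 16.1 m) * 100
CR = 0.646 * 100 = 64.6%

64.6


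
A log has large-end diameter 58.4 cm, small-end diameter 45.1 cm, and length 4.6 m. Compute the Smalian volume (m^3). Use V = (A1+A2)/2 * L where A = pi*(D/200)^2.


Smalian: V = (A1 + A2)/2 * L,  A = pi*(D/200)^2
A1 = pi*(58.4/200)^2 = 0.267865 m^2
A2 = pi*(45.1/200)^2 = 0.159751 m^2
V = (0.267865+0.159751)/2*4.6 = 0.9835 m^3

0.9835


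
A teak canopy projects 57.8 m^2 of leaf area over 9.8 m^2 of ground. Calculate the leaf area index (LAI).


Formula: LAI = total leaf area / ground area  (dimensionless)
LAI = 57.8 m^2 / 9.8 m^2
LAI = 5.9

5.9


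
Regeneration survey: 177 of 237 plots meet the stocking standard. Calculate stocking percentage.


Formula: Stocking % = stocked plots / total plots * 100
Stocking = 177 / 237 * 100
Stocking = 0.7468 * 100 = 74.7%

74.7


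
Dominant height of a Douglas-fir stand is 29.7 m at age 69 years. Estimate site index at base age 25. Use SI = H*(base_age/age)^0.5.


Formula: SI = H_dom * (base_age / age)^0.5
Age ratio = 25 / 69 = 0.36232
sqrt(age_ratio) = 0.60193
SI = 29.7 * 0.60193 = 17.9 m

17.9


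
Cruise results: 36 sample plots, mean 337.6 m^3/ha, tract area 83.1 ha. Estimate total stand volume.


Formula: Total Volume = Mean Volume per ha * Total Area
Total Volume = 337.6 m^3/ha * 83.1 ha
Total Volume = 28055 m^3

28055


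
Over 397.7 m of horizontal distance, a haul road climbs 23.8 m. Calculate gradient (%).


Formula: Gradient = rise / run * 100
Gradient = 23.8 / 397.7 * 100 = 6.0%

6.0


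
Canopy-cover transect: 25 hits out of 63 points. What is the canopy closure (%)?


Formula: Canopy closure = covered points / total points * 100
Closure = 25 / 63 * 100
Closure = 0.3968 * 100 = 39.7%

39.7


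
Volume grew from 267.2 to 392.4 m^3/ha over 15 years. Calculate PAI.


Formula: PAI = (V_T2 - V_T1) / (T2 - T1)
Volume increment = 392.4 - 267.2 = 125.2 m^3/ha
PAI = 125.2 / 15 = 8.35 m^3/ha/year

8.35


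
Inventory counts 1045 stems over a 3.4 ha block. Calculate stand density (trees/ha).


Formula: Stand Density = N_trees / Area_ha
Density = 1045 trees / 3.4 ha
Density = 307 trees/ha

307


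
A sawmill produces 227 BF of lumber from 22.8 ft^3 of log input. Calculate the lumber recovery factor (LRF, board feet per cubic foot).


Formula: LRF = Lumber Output (BF) / Log Input (ft^3)
LRF = 227 BF / 22.8 ft^3
LRF = 9.96 BF/ft^3

9.96


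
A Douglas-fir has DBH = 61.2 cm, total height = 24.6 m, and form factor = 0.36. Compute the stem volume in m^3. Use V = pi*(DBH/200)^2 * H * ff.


Formula: V = pi * (DBH/200)^2 * H * ff
Radius = DBH/200 = 61.2/200 = 0.306 m
Radius^2 = 0.306^2 = 0.093636 m^2
V = pi * 0.093636 * 24.6 * 0.36
V = 2.605 m^3

2.605


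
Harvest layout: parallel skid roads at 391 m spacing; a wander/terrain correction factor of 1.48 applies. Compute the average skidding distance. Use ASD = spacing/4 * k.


Formula: ASD = (spacing / 4) * correction
Uncorrected distance = spacing / 4 = 391 / 4 = 97.75 m
ASD = 97.75 * 1.48 = 145 m

145


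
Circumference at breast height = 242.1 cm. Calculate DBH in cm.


Formula: DBH = C / pi
DBH = 242.1 / pi
pi = 3.14159...
DBH = 77.1 cm

77.1


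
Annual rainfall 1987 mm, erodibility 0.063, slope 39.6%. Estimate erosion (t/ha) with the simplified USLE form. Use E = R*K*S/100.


Formula: E = R * K * S / 100  (simplified USLE)
R * K = 1987 * 0.063 = 125.181
E = 125.181 * 39.6 / 100 = 49.57 t/ha

49.57


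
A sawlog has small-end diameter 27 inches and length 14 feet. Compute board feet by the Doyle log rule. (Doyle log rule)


Doyle: BF = (D - 4)^2 * L / 16
Adjusted diameter = 27 - 4 = 23 in
(D-4)^2 = 23^2 = 529
BF = 529 * 14 / 16 = 463 BF

463


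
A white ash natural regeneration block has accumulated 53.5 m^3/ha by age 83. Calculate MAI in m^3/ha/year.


Formula: MAI = Total Volume / Stand Age
MAI = 53.5 m^3/ha / 83 years
MAI = 0.64 m^3/ha/year

0.64


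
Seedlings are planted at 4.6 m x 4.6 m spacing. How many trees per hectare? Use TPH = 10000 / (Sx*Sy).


Formula: TPH = 10000 m^2/ha / (spacing_x * spacing_y)
Area per tree = 4.6 m * 4.6 m = 21.16 m^2
TPH = 10000 / 21.16 = 473 trees/ha

473


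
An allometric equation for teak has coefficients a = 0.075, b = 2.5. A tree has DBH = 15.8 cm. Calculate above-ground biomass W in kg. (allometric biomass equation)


Formula: W = a * DBH^b  (allometric power law)
DBH^b = 15.8^2.5 = 992.2994
W = 0.075 * 992.2994 = 74.4 kg

74.4


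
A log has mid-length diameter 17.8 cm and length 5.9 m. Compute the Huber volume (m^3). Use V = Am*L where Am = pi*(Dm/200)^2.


Huber: V = Am * L,  Am = pi*(Dm/200)^2
Am = pi*(17.8/200)^2 = 0.024885 m^2
V = 0.024885*5.9 = 0.1468 m^3

0.1468


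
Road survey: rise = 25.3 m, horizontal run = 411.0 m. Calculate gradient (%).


Formula: Gradient = rise / run * 100
Gradient = 25.3 / 411.0 * 100 = 6.2%

6.2


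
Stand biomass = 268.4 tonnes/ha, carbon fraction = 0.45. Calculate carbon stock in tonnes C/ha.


Formula: Carbon Stock = Biomass * Carbon Fraction
C = 268.4 t/ha * 0.45
C = 120.8 t C/ha

120.8


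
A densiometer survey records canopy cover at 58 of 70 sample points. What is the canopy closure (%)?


Formula: Canopy closure = covered points / total points * 100
Closure = 58 / 70 * 100
Closure = 0.8286 * 100 = 82.9%

82.9


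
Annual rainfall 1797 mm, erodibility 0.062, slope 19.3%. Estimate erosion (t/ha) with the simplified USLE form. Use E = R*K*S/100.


Formula: E = R * K * S / 100  (simplified USLE)
R * K = 1797 * 0.062 = 111.414
E = 111.414 * 19.3 / 100 = 21.5 t/ha

21.5


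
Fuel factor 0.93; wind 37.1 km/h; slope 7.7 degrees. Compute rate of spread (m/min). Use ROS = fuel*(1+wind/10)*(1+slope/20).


Formula: ROS = fuel * (1 + wind/10) * (1 + slope/20)
Wind factor = 1 + 37.1/10 = 4.71
Slope factor = 1 + 7.7/20 = 1.385
ROS = 0.93 * 4.71 * 1.385 = 6.07 m/min

6.07


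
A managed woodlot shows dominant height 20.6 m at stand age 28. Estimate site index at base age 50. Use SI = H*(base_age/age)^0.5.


Formula: SI = H_dom * (base_age / age)^0.5
Age ratio = 50 / 28 = 1.78571
sqrt(age_ratio) = 1.33631
SI = 20.6 * 1.33631 = 27.5 m

27.5


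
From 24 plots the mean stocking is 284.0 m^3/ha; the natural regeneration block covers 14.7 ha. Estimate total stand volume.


Formula: Total Volume = Mean Volume per ha * Total Area
Total Volume = 284.0 m^3/ha * 14.7 ha
Total Volume = 4175 m^3

4175


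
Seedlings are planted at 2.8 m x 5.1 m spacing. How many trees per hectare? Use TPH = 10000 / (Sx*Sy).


Formula: TPH = 10000 m^2/ha / (spacing_x * spacing_y)
Area per tree = 2.8 m * 5.1 m = 14.28 m^2
TPH = 10000 / 14.28 = 700 trees/ha

700


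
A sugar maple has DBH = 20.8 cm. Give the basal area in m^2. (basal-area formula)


Formula: BA = pi * (DBH/2)^2 / 10000  (cm^2 to m^2)
Radius = DBH/2 = 20.8/2 = 10.4 cm
BA = pi * 10.4^2 / 10000
   = 339.7947 cm^2 / 10000
   = 0.034 m^2

0.034


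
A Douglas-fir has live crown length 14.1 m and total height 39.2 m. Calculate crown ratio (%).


Formula: Crown Ratio = (Crown Length / Total Height) * 100
CR = (14.1 m / 39.2 m) * 100
CR = 0.3597 * 100 = 36.0%

36.0


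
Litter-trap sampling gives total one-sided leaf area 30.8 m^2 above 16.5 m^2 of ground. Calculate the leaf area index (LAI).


Formula: LAI = total leaf area / ground area  (dimensionless)
LAI = 30.8 m^2 / 16.5 m^2
LAI = 1.87

1.87


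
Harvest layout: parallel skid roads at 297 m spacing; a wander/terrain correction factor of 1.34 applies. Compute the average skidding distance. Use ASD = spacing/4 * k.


Formula: ASD = (spacing / 4) * correction
Uncorrected distance = spacing / 4 = 297 / 4 = 74.25 m
ASD = 74.25 * 1.34 = 99 m

99


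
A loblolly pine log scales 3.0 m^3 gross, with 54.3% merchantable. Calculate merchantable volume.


Formula: MV = V_total * (merchantable_pct / 100)
Merchantable fraction = 54.3% / 100 = 0.543
MV = 3.0 m^3 * 0.543 = 1.629 m^3

1.629


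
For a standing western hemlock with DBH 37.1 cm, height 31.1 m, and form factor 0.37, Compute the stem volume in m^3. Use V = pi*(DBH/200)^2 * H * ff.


Formula: V = pi * (DBH/200)^2 * H * ff
Radius = DBH/200 = 37.1/200 = 0.1855 m
Radius^2 = 0.1855^2 = 0.03441025 m^2
V = pi * 0.03441025 * 31.1 * 0.37
V = 1.244 m^3

1.244


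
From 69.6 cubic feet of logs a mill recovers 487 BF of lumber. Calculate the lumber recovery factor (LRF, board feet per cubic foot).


Formula: LRF = Lumber Output (BF) / Log Input (ft^3)
LRF = 487 BF / 69.6 ft^3
LRF = 7.0 BF/ft^3

7.0


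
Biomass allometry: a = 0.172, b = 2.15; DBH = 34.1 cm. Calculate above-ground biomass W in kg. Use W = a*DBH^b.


Formula: W = a * DBH^b  (allometric power law)
DBH^b = 34.1^2.15 = 1974.3399
W = 0.172 * 1974.3399 = 339.6 kg

339.6


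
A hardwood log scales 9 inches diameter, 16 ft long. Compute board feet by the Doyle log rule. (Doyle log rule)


Doyle: BF = (D - 4)^2 * L / 16
Adjusted diameter = 9 - 4 = 5 in
(D-4)^2 = 5^2 = 25
BF = 25 * 16 / 16 = 25 BF

25


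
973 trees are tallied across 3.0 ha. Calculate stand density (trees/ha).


Formula: Stand Density = N_trees / Area_ha
Density = 973 trees / 3.0 ha
Density = 324 trees/ha

324


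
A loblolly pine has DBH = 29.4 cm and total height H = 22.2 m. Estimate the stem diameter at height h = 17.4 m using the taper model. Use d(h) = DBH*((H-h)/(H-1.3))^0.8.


Taper: d(h) = DBH * ((H - h) / (H - 1.3))^0.8
Numerator = H - h = 22.2 - 17.4 = 4.8 m
Denominator = H - 1.3 = 22.2 - 1.3 = 20.9 m
Ratio = 4.8 / 20.9 = 0.22967
d = 29.4 * 0.22967^0.8 = 9.1 cm

9.1


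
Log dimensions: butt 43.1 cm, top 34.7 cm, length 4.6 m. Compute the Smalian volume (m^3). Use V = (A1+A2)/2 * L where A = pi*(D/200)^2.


Smalian: V = (A1 + A2)/2 * L,  A = pi*(D/200)^2
A1 = pi*(43.1/200)^2 = 0.145896 m^2
A2 = pi*(34.7/200)^2 = 0.094569 m^2
V = (0.145896+0.094569)/2*4.6 = 0.5531 m^3

0.5531


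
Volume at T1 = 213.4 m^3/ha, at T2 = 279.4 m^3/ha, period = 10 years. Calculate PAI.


Formula: PAI = (V_T2 - V_T1) / (T2 - T1)
Volume increment = 279.4 - 213.4 = 66.0 m^3/ha
PAI = 66.0 / 10 = 6.6 m^3/ha/year

6.6


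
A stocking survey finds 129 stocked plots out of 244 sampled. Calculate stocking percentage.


Formula: Stocking % = stocked plots / total plots * 100
Stocking = 129 / 244 * 100
Stocking = 0.5287 * 100 = 52.9%

52.9


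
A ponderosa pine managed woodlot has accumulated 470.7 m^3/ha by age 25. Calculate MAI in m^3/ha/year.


Formula: MAI = Total Volume / Stand Age
MAI = 470.7 m^3/ha / 25 years
MAI = 18.83 m^3/ha/year

18.83


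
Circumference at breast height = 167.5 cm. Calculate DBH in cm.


Formula: DBH = C / pi
DBH = 167.5 / pi
pi = 3.14159...
DBH = 53.3 cm

53.3


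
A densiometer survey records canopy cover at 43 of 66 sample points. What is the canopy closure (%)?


Formula: Canopy closure = covered points / total points * 100
Closure = 43 / 66 * 100
Closure = 0.6515 * 100 = 65.2%

65.2


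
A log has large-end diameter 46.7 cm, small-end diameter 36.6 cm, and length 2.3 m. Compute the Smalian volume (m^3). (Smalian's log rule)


Smalian: V = (A1 + A2)/2 * L,  A = pi*(D/200)^2
A1 = pi*(46.7/200)^2 = 0.171287 m^2
A2 = pi*(36.6/200)^2 = 0.105209 m^2
V = (0.171287+0.105209)/2*2.3 = 0.318 m^3

0.318


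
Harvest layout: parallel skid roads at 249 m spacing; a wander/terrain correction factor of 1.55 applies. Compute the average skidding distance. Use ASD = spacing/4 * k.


Formula: ASD = (spacing / 4) * correction
Uncorrected distance = spacing / 4 = 249 / 4 = 62.25 m
ASD = 62.25 * 1.55 = 96 m

96


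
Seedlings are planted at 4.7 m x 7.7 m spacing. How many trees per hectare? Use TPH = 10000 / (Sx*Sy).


Formula: TPH = 10000 m^2/ha / (spacing_x * spacing_y)
Area per tree = 4.7 m * 7.7 m = 36.19 m^2
TPH = 10000 / 36.19 = 276 trees/ha

276


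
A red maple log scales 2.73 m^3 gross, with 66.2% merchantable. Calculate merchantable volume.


Formula: MV = V_total * (merchantable_pct / 100)
Merchantable fraction = 66.2% / 100 = 0.662
MV = 2.73 m^3 * 0.662 = 1.807 m^3

1.807


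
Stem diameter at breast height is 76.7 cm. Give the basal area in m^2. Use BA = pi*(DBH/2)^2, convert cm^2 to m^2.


Formula: BA = pi * (DBH/2)^2 / 10000  (cm^2 to m^2)
Radius = DBH/2 = 76.7/2 = 38.35 cm
BA = pi * 38.35^2 / 10000
   = 4620.411 cm^2 / 10000
   = 0.462 m^2

0.462


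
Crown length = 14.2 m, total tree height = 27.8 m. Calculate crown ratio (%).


Formula: Crown Ratio = (Crown Length / Total Height) * 100
CR = (14.2 m / 27.8 m) * 100
CR = 0.5108 * 100 = 51.1%

51.1


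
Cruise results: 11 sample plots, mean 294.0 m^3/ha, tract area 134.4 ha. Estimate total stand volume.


Formula: Total Volume = Mean Volume per ha * Total Area
Total Volume = 294.0 m^3/ha * 134.4 ha
Total Volume = 39514 m^3

39514


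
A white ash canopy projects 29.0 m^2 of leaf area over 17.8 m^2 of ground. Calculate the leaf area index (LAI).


Formula: LAI = total leaf area / ground area  (dimensionless)
LAI = 29.0 m^2 / 17.8 m^2
LAI = 1.63

1.63


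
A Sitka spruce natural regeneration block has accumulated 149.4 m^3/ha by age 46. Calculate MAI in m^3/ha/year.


Formula: MAI = Total Volume / Stand Age
MAI = 149.4 m^3/ha / 46 years
MAI = 3.25 m^3/ha/year

3.25


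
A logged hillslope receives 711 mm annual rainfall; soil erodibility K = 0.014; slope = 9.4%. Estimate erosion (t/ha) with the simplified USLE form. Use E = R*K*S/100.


Formula: E = R * K * S / 100  (simplified USLE)
R * K = 711 * 0.014 = 9.954
E = 9.954 * 9.4 / 100 = 0.94 t/ha

0.94


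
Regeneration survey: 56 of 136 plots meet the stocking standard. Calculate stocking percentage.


Formula: Stocking % = stocked plots / total plots * 100
Stocking = 56 / 136 * 100
Stocking = 0.4118 * 100 = 41.2%

41.2


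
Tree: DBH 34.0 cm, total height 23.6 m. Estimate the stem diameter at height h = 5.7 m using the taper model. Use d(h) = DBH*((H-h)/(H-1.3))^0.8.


Taper: d(h) = DBH * ((H - h) / (H - 1.3))^0.8
Numerator = H - h = 23.6 - 5.7 = 17.9 m
Denominator = H - 1.3 = 23.6 - 1.3 = 22.3 m
Ratio = 17.9 / 22.3 = 0.80269
d = 34.0 * 0.80269^0.8 = 28.5 cm

28.5


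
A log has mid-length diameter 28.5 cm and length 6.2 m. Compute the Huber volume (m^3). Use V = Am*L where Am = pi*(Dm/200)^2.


Huber: V = Am * L,  Am = pi*(Dm/200)^2
Am = pi*(28.5/200)^2 = 0.063794 m^2
V = 0.063794*6.2 = 0.3955 m^3

0.3955


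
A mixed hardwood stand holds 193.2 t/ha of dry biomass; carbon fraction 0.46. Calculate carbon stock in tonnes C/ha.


Formula: Carbon Stock = Biomass * Carbon Fraction
C = 193.2 t/ha * 0.46
C = 88.9 t C/ha

88.9


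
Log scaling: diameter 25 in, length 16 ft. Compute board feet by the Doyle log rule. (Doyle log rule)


Doyle: BF = (D - 4)^2 * L / 16
Adjusted diameter = 25 - 4 = 21 in
(D-4)^2 = 21^2 = 441
BF = 441 * 16 / 16 = 441 BF

441


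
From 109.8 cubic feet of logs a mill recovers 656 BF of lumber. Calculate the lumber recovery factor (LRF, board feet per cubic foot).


Formula: LRF = Lumber Output (BF) / Log Input (ft^3)
LRF = 656 BF / 109.8 ft^3
LRF = 5.97 BF/ft^3

5.97


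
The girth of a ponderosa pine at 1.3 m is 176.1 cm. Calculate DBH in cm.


Formula: DBH = C / pi
DBH = 176.1 / pi
pi = 3.14159...
DBH = 56.1 cm

56.1


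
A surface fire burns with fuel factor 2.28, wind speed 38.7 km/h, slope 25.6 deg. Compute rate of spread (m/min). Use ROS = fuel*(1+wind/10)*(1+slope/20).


Formula: ROS = fuel * (1 + wind/10) * (1 + slope/20)
Wind factor = 1 + 38.7/10 = 4.87
Slope factor = 1 + 25.6/20 = 2.28
ROS = 2.28 * 4.87 * 2.28 = 25.32 m/min

25.32


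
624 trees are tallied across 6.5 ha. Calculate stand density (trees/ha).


Formula: Stand Density = N_trees / Area_ha
Density = 624 trees / 6.5 ha
Density = 96 trees/ha

96


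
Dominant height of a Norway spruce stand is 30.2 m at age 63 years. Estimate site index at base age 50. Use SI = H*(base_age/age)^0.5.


Formula: SI = H_dom * (base_age / age)^0.5
Age ratio = 50 / 63 = 0.79365
sqrt(age_ratio) = 0.89087
SI = 30.2 * 0.89087 = 26.9 m

26.9


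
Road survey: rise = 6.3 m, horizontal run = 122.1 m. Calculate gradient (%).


Formula: Gradient = rise / run * 100
Gradient = 6.3 / 122.1 * 100 = 5.2%

5.2


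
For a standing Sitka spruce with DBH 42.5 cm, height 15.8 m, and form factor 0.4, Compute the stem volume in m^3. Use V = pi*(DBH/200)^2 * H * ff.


Formula: V = pi * (DBH/200)^2 * H * ff
Radius = DBH/200 = 42.5/200 = 0.2125 m
Radius^2 = 0.2125^2 = 0.04515625 m^2
V = pi * 0.04515625 * 15.8 * 0.4
V = 0.897 m^3

0.897


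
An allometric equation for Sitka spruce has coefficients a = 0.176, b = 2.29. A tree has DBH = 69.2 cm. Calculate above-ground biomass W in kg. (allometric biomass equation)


Formula: W = a * DBH^b  (allometric power law)
DBH^b = 69.2^2.29 = 16362.2474
W = 0.176 * 16362.2474 = 2879.8 kg

2879.8


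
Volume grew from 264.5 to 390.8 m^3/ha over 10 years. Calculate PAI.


Formula: PAI = (V_T2 - V_T1) / (T2 - T1)
Volume increment = 390.8 - 264.5 = 126.3 m^3/ha
PAI = 126.3 / 10 = 12.63 m^3/ha/year

12.63


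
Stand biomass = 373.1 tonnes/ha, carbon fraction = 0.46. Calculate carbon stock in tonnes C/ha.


Formula: Carbon Stock = Biomass * Carbon Fraction
C = 373.1 t/ha * 0.46
C = 171.6 t C/ha

171.6


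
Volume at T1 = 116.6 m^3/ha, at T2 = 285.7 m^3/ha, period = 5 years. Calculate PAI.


Formula: PAI = (V_T2 - V_T1) / (T2 - T1)
Volume increment = 285.7 - 116.6 = 169.1 m^3/ha
PAI = 169.1 / 5 = 33.82 m^3/ha/year

33.82


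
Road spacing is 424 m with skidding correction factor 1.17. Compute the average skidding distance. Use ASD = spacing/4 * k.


Formula: ASD = (spacing / 4) * correction
Uncorrected distance = spacing / 4 = 424 / 4 = 106 m
ASD = 106 * 1.17 = 124 m

124


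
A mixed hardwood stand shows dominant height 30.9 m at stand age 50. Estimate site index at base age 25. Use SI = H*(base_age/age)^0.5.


Formula: SI = H_dom * (base_age / age)^0.5
Age ratio = 25 / 50 = 0.5
sqrt(age_ratio) = 0.70711
SI = 30.9 * 0.70711 = 21.8 m

21.8


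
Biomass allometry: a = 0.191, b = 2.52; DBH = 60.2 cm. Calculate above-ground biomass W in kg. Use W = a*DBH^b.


Formula: W = a * DBH^b  (allometric power law)
DBH^b = 60.2^2.52 = 30519.9036
W = 0.191 * 30519.9036 = 5829.3 kg

5829.3


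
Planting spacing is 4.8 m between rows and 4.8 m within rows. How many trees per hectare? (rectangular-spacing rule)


Formula: TPH = 10000 m^2/ha / (spacing_x * spacing_y)
Area per tree = 4.8 m * 4.8 m = 23.04 m^2
TPH = 10000 / 23.04 = 434 trees/ha

434


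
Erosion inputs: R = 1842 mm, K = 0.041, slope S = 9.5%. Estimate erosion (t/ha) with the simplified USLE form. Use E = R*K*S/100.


Formula: E = R * K * S / 100  (simplified USLE)
R * K = 1842 * 0.041 = 75.522
E = 75.522 * 9.5 / 100 = 7.17 t/ha

7.17


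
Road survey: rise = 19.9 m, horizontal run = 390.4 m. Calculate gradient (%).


Formula: Gradient = rise / run * 100
Gradient = 19.9 / 390.4 * 100 = 5.1%

5.1


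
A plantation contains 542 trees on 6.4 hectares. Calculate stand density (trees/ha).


Formula: Stand Density = N_trees / Area_ha
Density = 542 trees / 6.4 ha
Density = 85 trees/ha

85


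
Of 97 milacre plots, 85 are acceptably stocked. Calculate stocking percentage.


Formula: Stocking % = stocked plots / total plots * 100
Stocking = 85 / 97 * 100
Stocking = 0.8763 * 100 = 87.6%

87.6


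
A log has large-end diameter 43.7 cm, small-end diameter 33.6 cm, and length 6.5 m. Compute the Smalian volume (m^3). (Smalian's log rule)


Smalian: V = (A1 + A2)/2 * L,  A = pi*(D/200)^2
A1 = pi*(43.7/200)^2 = 0.149987 m^2
A2 = pi*(33.6/200)^2 = 0.088668 m^2
V = (0.149987+0.088668)/2*6.5 = 0.7756 m^3

0.7756


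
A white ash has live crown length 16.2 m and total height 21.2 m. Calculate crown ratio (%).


Formula: Crown Ratio = (Crown Length / Total Height) * 100
CR = (16.2 m / 21.2 m) * 100
CR = 0.7642 * 100 = 76.4%

76.4


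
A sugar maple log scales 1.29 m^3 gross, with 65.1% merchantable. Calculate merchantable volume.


Formula: MV = V_total * (merchantable_pct / 100)
Merchantable fraction = 65.1% / 100 = 0.651
MV = 1.29 m^3 * 0.651 = 0.84 m^3

0.84


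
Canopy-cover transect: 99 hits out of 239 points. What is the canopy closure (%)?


Formula: Canopy closure = covered points / total points * 100
Closure = 99 / 239 * 100
Closure = 0.4142 * 100 = 41.4%

41.4


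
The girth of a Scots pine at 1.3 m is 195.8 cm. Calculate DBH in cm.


Formula: DBH = C / pi
DBH = 195.8 / pi
pi = 3.14159...
DBH = 62.3 cm

62.3


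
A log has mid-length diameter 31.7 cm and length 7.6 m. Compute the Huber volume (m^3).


Huber: V = Am * L,  Am = pi*(Dm/200)^2
Am = pi*(31.7/200)^2 = 0.078924 m^2
V = 0.078924*7.6 = 0.5998 m^3

0.5998


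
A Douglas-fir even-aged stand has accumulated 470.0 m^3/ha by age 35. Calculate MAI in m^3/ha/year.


Formula: MAI = Total Volume / Stand Age
MAI = 470.0 m^3/ha / 35 years
MAI = 13.43 m^3/ha/year

13.43


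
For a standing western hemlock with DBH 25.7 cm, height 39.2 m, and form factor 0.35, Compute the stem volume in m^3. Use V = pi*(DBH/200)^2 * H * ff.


Formula: V = pi * (DBH/200)^2 * H * ff
Radius = DBH/200 = 25.7/200 = 0.1285 m
Radius^2 = 0.1285^2 = 0.01651225 m^2
V = pi * 0.01651225 * 39.2 * 0.35
V = 0.712 m^3

0.712


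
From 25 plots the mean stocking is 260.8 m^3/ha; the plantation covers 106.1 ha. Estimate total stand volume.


Formula: Total Volume = Mean Volume per ha * Total Area
Total Volume = 260.8 m^3/ha * 106.1 ha
Total Volume = 27671 m^3

27671


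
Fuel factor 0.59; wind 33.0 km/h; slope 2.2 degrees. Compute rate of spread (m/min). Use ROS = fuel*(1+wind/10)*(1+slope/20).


Formula: ROS = fuel * (1 + wind/10) * (1 + slope/20)
Wind factor = 1 + 33.0/10 = 4.3
Slope factor = 1 + 2.2/20 = 1.11
ROS = 0.59 * 4.3 * 1.11 = 2.82 m/min

2.82


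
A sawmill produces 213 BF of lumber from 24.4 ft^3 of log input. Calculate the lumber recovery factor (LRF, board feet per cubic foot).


Formula: LRF = Lumber Output (BF) / Log Input (ft^3)
LRF = 213 BF / 24.4 ft^3
LRF = 8.73 BF/ft^3

8.73


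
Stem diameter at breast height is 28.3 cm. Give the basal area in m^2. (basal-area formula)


Formula: BA = pi * (DBH/2)^2 / 10000  (cm^2 to m^2)
Radius = DBH/2 = 28.3/2 = 14.15 cm
BA = pi * 14.15^2 / 10000
   = 629.0175 cm^2 / 10000
   = 0.0629 m^2

0.0629


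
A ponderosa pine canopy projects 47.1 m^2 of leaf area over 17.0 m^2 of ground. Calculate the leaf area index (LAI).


Formula: LAI = total leaf area / ground area  (dimensionless)
LAI = 47.1 m^2 / 17.0 m^2
LAI = 2.77

2.77


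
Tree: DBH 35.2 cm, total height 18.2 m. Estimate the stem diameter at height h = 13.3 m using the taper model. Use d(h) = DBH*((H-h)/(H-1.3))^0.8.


Taper: d(h) = DBH * ((H - h) / (H - 1.3))^0.8
Numerator = H - h = 18.2 - 13.3 = 4.9 m
Denominator = H - 1.3 = 18.2 - 1.3 = 16.9 m
Ratio = 4.9 / 16.9 = 0.28994
d = 35.2 * 0.28994^0.8 = 13.1 cm

13.1


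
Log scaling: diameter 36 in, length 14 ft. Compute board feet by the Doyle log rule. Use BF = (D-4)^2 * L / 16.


Doyle: BF = (D - 4)^2 * L / 16
Adjusted diameter = 36 - 4 = 32 in
(D-4)^2 = 32^2 = 1024
BF = 1024 * 14 / 16 = 896 BF

896


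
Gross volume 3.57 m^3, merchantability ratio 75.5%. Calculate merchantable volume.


Formula: MV = V_total * (merchantable_pct / 100)
Merchantable fraction = 75.5% / 100 = 0.755
MV = 3.57 m^3 * 0.755 = 2.695 m^3

2.695


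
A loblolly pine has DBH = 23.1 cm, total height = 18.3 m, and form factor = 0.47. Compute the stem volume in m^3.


Formula: V = pi * (DBH/200)^2 * H * ff
Radius = DBH/200 = 23.1/200 = 0.1155 m
Radius^2 = 0.1155^2 = 0.01334025 m^2
V = pi * 0.01334025 * 18.3 * 0.47
V = 0.36 m^3

0.36


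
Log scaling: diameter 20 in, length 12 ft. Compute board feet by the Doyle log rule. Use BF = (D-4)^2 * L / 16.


Doyle: BF = (D - 4)^2 * L / 16
Adjusted diameter = 20 - 4 = 16 in
(D-4)^2 = 16^2 = 256
BF = 256 * 12 / 16 = 192 BF

192


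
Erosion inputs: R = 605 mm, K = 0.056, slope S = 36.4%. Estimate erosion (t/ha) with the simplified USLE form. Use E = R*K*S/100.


Formula: E = R * K * S / 100  (simplified USLE)
R * K = 605 * 0.056 = 33.88
E = 33.88 * 36.4 / 100 = 12.33 t/ha

12.33


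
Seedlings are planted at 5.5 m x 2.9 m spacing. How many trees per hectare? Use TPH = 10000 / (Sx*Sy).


Formula: TPH = 10000 m^2/ha / (spacing_x * spacing_y)
Area per tree = 5.5 m * 2.9 m = 15.95 m^2
TPH = 10000 / 15.95 = 627 trees/ha

627


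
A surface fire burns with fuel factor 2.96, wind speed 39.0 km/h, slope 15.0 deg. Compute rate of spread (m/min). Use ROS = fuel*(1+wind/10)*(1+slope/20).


Formula: ROS = fuel * (1 + wind/10) * (1 + slope/20)
Wind factor = 1 + 39.0/10 = 4.9
Slope factor = 1 + 15.0/20 = 1.75
ROS = 2.96 * 4.9 * 1.75 = 25.38 m/min

25.38


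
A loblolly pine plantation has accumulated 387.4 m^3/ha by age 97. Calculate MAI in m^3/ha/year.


Formula: MAI = Total Volume / Stand Age
MAI = 387.4 m^3/ha / 97 years
MAI = 3.99 m^3/ha/year

3.99


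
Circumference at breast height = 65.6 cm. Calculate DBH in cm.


Formula: DBH = C / pi
DBH = 65.6 / pi
pi = 3.14159...
DBH = 20.9 cm

20.9


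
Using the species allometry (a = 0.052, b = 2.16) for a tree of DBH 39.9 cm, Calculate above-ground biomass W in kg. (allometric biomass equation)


Formula: W = a * DBH^b  (allometric power law)
DBH^b = 39.9^2.16 = 2871.4513
W = 0.052 * 2871.4513 = 149.3 kg

149.3


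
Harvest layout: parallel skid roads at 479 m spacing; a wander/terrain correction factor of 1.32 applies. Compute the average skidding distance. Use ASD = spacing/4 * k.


Formula: ASD = (spacing / 4) * correction
Uncorrected distance = spacing / 4 = 479 / 4 = 119.75 m
ASD = 119.75 * 1.32 = 158 m

158


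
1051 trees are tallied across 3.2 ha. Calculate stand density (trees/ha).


Formula: Stand Density = N_trees / Area_ha
Density = 1051 trees / 3.2 ha
Density = 328 trees/ha

328


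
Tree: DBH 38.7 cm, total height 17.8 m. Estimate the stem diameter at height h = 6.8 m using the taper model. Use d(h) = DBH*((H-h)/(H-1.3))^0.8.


Taper: d(h) = DBH * ((H - h) / (H - 1.3))^0.8
Numerator = H - h = 17.8 - 6.8 = 11.0 m
Denominator = H - 1.3 = 17.8 - 1.3 = 16.5 m
Ratio = 11.0 / 16.5 = 0.66667
d = 38.7 * 0.66667^0.8 = 28.0 cm

28.0


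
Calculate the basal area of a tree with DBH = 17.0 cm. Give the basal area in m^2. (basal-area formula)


Formula: BA = pi * (DBH/2)^2 / 10000  (cm^2 to m^2)
Radius = DBH/2 = 17.0/2 = 8.5 cm
BA = pi * 8.5^2 / 10000
   = 226.9801 cm^2 / 10000
   = 0.0227 m^2

0.0227


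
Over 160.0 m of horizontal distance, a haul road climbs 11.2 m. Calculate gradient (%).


Formula: Gradient = rise / run * 100
Gradient = 11.2 / 160.0 * 100 = 7.0%

7.0


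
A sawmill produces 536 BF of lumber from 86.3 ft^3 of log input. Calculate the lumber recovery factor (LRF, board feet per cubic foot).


Formula: LRF = Lumber Output (BF) / Log Input (ft^3)
LRF = 536 BF / 86.3 ft^3
LRF = 6.21 BF/ft^3

6.21


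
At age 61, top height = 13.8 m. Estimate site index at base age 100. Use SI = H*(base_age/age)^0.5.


Formula: SI = H_dom * (base_age / age)^0.5
Age ratio = 100 / 61 = 1.63934
sqrt(age_ratio) = 1.28037
SI = 13.8 * 1.28037 = 17.7 m

17.7


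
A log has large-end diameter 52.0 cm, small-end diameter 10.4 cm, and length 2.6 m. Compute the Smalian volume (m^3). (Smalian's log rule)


Smalian: V = (A1 + A2)/2 * L,  A = pi*(D/200)^2
A1 = pi*(52.0/200)^2 = 0.212372 m^2
A2 = pi*(10.4/200)^2 = 0.008495 m^2
V = (0.212372+0.008495)/2*2.6 = 0.2871 m^3

0.2871


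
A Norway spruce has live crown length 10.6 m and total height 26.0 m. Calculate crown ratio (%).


Formula: Crown Ratio = (Crown Length / Total Height) * 100
CR = (10.6 m / 26.0 m) * 100
CR = 0.4077 * 100 = 40.8%

40.8


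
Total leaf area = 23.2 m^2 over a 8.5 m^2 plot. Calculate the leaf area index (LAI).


Formula: LAI = total leaf area / ground area  (dimensionless)
LAI = 23.2 m^2 / 8.5 m^2
LAI = 2.73

2.73
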